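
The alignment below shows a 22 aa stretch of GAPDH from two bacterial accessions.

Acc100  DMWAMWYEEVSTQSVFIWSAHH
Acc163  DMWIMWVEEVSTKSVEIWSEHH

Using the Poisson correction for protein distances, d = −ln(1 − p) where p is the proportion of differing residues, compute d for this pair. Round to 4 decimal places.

Differing sites — 4:A/I; 7:Y/V; 13:Q/K; 16:F/E; 20:A/E.
p = 5/22 = 0.227273.
d = −ln(1 − 0.227273) = −ln(0.772727) = 0.2578.

0.2578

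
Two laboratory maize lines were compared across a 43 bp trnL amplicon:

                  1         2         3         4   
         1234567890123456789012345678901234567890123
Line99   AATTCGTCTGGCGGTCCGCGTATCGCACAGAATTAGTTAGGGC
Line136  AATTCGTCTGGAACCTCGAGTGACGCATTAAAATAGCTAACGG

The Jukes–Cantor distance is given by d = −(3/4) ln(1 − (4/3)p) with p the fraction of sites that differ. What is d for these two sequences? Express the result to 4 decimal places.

0.5141

Mismatches occur at site 12 (C/A), site 13 (G/A), site 14 (G/C), site 15 (T/C), site 16 (C/T), site 19 (C/A), site 22 (A/G), site 23 (T/A), site 28 (C/T), site 29 (A/T), site 30 (G/A), site 33 (T/A), site 37 (T/C), site 40 (G/A), site 41 (G/C), site 43 (C/G).
p = 16/43 = 0.372093.
d = −0.75 · ln(1 − (4/3)·0.372093) = −0.75 · ln(0.503876) = −0.75 · (-0.685425) = 0.5141.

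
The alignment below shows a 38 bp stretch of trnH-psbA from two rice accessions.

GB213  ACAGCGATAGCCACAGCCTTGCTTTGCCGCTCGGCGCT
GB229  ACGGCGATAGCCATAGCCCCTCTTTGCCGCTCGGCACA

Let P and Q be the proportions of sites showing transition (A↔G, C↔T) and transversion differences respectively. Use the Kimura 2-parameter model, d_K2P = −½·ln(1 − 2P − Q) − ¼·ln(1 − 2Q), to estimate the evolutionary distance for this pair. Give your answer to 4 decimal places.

0.2176

Differing sites — 3:A/G (Ti); 14:C/T (Ti); 19:T/C (Ti); 20:T/C (Ti); 21:G/T (Tv); 36:G/A (Ti); 38:T/A (Tv).
Of the 7 differences, 5 transitions and 2 transversions over 38 sites: P = 5/38 = 0.131579, Q = 2/38 = 0.052632.
d = −0.5·ln(0.684210) − 0.25·ln(0.894736) = −0.5·(-0.379490) − 0.25·(-0.111227) = 0.2176.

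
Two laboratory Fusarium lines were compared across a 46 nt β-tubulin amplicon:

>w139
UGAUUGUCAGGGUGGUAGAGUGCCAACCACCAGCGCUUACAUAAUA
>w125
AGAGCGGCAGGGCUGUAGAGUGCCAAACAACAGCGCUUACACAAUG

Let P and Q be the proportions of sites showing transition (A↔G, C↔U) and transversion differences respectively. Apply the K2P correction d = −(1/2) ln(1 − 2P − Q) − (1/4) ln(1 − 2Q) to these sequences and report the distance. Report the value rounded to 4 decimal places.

0.2570

Mismatches occur at site 1 (U↔A, transversion), site 4 (U↔G, transversion), site 5 (U↔C, transition), site 7 (U↔G, transversion), site 13 (U↔C, transition), site 14 (G↔U, transversion), site 27 (C↔A, transversion), site 30 (C↔A, transversion), site 42 (U↔C, transition), site 46 (A↔G, transition).
Of the 10 differences, 4 transitions and 6 transversions over 46 sites: P = 4/46 = 0.086957, Q = 6/46 = 0.130435.
d = −0.5·ln(0.695651) − 0.25·ln(0.739130) = −0.5·(-0.362907) − 0.25·(-0.302281) = 0.2570.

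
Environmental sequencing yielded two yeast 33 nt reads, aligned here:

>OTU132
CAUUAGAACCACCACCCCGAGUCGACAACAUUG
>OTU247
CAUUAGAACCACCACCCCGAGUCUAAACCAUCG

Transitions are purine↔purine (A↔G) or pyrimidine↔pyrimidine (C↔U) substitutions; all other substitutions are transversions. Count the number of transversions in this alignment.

3

Mismatches occur at site 24 (G→U, transversion), site 26 (C→A, transversion), site 28 (A→C, transversion), site 32 (U→C, transition).
Of the 4 differences, 1 transition and 3 transversions, so the answer is 3.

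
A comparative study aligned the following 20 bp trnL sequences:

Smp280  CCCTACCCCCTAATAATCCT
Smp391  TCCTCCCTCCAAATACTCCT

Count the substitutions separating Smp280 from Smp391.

Differing sites — 1:C/T; 5:A/C; 8:C/T; 11:T/A; 16:A/C.
That gives 5 mismatches out of 20 aligned sites, so the Hamming distance is 5.

5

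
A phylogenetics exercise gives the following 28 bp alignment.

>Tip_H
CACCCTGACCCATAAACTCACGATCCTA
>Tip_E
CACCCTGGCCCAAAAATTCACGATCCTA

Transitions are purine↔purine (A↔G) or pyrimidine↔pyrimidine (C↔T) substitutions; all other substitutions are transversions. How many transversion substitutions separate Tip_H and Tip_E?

1

The sequences differ at positions 8 (A/G, transition), 13 (T/A, transversion), 17 (C/T, transition).
Of the 3 differences, 2 transitions and 1 transversion, so the answer is 1.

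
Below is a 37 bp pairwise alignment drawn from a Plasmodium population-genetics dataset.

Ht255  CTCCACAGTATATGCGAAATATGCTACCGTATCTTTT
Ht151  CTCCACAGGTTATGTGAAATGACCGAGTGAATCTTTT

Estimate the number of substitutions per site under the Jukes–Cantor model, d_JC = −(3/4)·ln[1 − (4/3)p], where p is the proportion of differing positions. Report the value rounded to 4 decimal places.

Differing sites — 9:T/G; 10:A/T; 15:C/T; 21:A/G; 22:T/A; 23:G/C; 25:T/G; 27:C/G; 28:C/T; 30:T/A.
p = 10/37 = 0.270270.
d = −0.75 · ln(1 − (4/3)·0.270270) = −0.75 · ln(0.639640) = −0.75 · (-0.446850) = 0.3351.

0.3351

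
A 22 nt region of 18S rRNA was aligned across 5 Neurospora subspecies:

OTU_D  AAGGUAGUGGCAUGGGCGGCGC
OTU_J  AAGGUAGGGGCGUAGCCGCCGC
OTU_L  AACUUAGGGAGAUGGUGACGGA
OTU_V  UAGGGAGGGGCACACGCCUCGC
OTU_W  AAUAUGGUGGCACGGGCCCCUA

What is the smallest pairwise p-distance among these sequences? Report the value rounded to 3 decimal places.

Pairwise Hamming distances:
  OTU_D vs OTU_J: 5
  OTU_D vs OTU_L: 11
  OTU_D vs OTU_V: 8
  OTU_D vs OTU_W: 8
  OTU_J vs OTU_L: 11
  OTU_J vs OTU_V: 8
  OTU_J vs OTU_W: 11
  OTU_L vs OTU_V: 15
  OTU_L vs OTU_W: 12
  OTU_V vs OTU_W: 11
The smallest is 5 mismatches, between OTU_D and OTU_J; p = 5/22 = 0.227.

0.227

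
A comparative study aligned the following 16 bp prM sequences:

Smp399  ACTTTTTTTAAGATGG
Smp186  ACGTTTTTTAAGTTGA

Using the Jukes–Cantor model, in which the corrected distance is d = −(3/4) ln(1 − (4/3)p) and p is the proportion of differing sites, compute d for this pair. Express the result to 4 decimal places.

The sequences differ at positions 3 (T/G), 13 (A/T), 16 (G/A).
p = 3/16 = 0.187500.
d = −0.75 · ln(1 − (4/3)·0.187500) = −0.75 · ln(0.750000) = −0.75 · (-0.287682) = 0.2158.

0.2158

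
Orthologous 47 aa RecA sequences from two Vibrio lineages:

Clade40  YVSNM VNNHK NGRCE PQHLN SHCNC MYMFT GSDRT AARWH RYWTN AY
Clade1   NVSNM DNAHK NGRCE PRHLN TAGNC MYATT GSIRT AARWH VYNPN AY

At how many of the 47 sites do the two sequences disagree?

The sequences differ at positions 1 (Y/N), 6 (V/D), 8 (N/A), 17 (Q/R), 21 (S/T), 22 (H/A), 23 (C/G), 28 (M/A), 29 (F/T), 33 (D/I), 41 (R/V), 43 (W/N), 44 (T/P).
That gives 13 mismatches out of 47 aligned sites, so the Hamming distance is 13.

13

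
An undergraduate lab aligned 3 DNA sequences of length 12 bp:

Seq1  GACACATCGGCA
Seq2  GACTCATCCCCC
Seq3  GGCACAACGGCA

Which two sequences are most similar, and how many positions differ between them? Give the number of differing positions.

2

Pairwise Hamming distances:
  Seq1 vs Seq2: 4
  Seq1 vs Seq3: 2
  Seq2 vs Seq3: 6
The smallest is 2, between Seq1 and Seq3.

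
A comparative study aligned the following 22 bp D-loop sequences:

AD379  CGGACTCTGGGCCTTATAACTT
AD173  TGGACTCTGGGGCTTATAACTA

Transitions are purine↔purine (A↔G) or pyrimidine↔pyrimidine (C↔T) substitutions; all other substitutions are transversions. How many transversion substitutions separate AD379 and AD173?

Differing sites — 1:C/T (Ti); 12:C/G (Tv); 22:T/A (Tv).
Of the 3 differences, 1 transition and 2 transversions, so the answer is 2.

2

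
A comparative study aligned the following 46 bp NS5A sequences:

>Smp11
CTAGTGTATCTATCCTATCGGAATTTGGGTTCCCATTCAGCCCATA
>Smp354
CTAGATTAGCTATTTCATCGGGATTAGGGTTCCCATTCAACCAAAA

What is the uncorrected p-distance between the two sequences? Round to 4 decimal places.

Mismatches occur at site 5 (T/A), site 6 (G/T), site 9 (T/G), site 14 (C/T), site 15 (C/T), site 16 (T/C), site 22 (A/G), site 26 (T/A), site 40 (G/A), site 43 (C/A), site 45 (T/A).
There are 11 differences over 46 sites, so p = 11/46 = 0.2391.

0.2391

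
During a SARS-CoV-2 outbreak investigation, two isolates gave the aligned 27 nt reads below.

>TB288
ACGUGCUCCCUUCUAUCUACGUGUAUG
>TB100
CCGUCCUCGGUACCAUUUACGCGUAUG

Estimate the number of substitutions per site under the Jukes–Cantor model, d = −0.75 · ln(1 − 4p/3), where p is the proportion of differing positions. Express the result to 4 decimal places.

Mismatches occur at site 1 (A↔C), site 5 (G↔C), site 9 (C↔G), site 10 (C↔G), site 12 (U↔A), site 14 (U↔C), site 17 (C↔U), site 22 (U↔C).
p = 8/27 = 0.296296.
d = −0.75 · ln(1 − (4/3)·0.296296) = −0.75 · ln(0.604939) = −0.75 · (-0.502628) = 0.3770.

0.3770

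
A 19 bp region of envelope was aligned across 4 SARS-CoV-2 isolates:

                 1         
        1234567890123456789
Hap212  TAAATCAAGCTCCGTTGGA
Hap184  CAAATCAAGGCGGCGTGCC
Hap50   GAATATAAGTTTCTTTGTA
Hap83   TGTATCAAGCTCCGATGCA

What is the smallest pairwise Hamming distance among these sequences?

4

Pairwise Hamming distances:
  Hap212 vs Hap184: 9
  Hap212 vs Hap50: 8
  Hap212 vs Hap83: 4
  Hap184 vs Hap50: 12
  Hap184 vs Hap83: 10
  Hap50 vs Hap83: 11
The smallest is 4, between Hap212 and Hap83.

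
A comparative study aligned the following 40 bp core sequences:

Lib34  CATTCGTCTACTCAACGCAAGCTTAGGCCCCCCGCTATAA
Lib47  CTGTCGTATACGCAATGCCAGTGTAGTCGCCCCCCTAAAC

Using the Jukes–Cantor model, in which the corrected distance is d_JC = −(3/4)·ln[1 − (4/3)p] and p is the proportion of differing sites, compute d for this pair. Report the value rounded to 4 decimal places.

Differing sites — 2:A/T; 3:T/G; 8:C/A; 12:T/G; 16:C/T; 19:A/C; 22:C/T; 23:T/G; 27:G/T; 29:C/G; 34:G/C; 38:T/A; 40:A/C.
p = 13/40 = 0.325000.
d = −0.75 · ln(1 − (4/3)·0.325000) = −0.75 · ln(0.566667) = −0.75 · (-0.567983) = 0.4260.

0.4260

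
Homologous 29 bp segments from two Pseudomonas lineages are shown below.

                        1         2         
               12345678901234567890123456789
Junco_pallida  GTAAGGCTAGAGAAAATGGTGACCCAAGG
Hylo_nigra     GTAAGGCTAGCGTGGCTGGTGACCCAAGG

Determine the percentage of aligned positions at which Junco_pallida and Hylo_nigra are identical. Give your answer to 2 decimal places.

82.76%

Differing sites — 11:A/C; 13:A/T; 14:A/G; 15:A/G; 16:A/C.
24 of the 29 sites match, so the percent identity is 24/29 × 100 = 82.76%.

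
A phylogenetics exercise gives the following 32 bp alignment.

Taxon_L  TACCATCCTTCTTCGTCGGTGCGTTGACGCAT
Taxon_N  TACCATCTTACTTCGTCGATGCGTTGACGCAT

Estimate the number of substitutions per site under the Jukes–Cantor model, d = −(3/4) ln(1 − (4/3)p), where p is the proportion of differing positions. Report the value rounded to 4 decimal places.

The sequences differ at positions 8 (C/T), 10 (T/A), 19 (G/A).
p = 3/32 = 0.093750.
d = −0.75 · ln(1 − (4/3)·0.093750) = −0.75 · ln(0.875000) = −0.75 · (-0.133531) = 0.1001.

0.1001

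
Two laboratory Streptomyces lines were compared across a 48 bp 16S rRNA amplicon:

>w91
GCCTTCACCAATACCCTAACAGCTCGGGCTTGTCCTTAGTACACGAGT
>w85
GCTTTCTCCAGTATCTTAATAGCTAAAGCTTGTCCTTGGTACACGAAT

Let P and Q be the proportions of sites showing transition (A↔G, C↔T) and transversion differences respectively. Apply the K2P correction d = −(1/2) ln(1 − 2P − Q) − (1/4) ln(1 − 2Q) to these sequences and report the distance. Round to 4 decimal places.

The sequences differ at positions 3 (C/T, transition), 7 (A/T, transversion), 11 (A/G, transition), 14 (C/T, transition), 16 (C/T, transition), 20 (C/T, transition), 25 (C/A, transversion), 26 (G/A, transition), 27 (G/A, transition), 38 (A/G, transition), 47 (G/A, transition).
Of the 11 differences, 9 transitions and 2 transversions over 48 sites: P = 9/48 = 0.187500, Q = 2/48 = 0.041667.
d = −0.5·ln(0.583333) − 0.25·ln(0.916666) = −0.5·(-0.538997) − 0.25·(-0.087012) = 0.2913.

0.2913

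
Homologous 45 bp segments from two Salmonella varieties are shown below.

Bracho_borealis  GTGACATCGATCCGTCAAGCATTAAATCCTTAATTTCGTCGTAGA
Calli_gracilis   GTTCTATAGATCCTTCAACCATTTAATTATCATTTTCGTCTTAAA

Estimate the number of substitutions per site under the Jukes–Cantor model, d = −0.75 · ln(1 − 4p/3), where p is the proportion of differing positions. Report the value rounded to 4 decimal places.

0.3648

Mismatches occur at site 3 (G/T), site 4 (A/C), site 5 (C/T), site 8 (C/A), site 14 (G/T), site 19 (G/C), site 24 (A/T), site 28 (C/T), site 29 (C/A), site 31 (T/C), site 33 (A/T), site 41 (G/T), site 44 (G/A).
p = 13/45 = 0.288889.
d = −0.75 · ln(1 − (4/3)·0.288889) = −0.75 · ln(0.614815) = −0.75 · (-0.486434) = 0.3648.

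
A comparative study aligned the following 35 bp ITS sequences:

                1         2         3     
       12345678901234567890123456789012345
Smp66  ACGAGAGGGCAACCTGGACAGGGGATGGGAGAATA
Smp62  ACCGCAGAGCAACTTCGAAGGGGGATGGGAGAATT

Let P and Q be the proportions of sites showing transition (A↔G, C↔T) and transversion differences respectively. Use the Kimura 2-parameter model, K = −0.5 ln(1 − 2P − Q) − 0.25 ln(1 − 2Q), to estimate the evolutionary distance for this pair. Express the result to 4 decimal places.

Mismatches occur at site 3 (G↔C, transversion), site 4 (A↔G, transition), site 5 (G↔C, transversion), site 8 (G↔A, transition), site 14 (C↔T, transition), site 16 (G↔C, transversion), site 19 (C↔A, transversion), site 20 (A↔G, transition), site 35 (A↔T, transversion).
Of the 9 differences, 4 transitions and 5 transversions over 35 sites: P = 4/35 = 0.114286, Q = 5/35 = 0.142857.
d = −0.5·ln(0.628571) − 0.25·ln(0.714286) = −0.5·(-0.464306) − 0.25·(-0.336472) = 0.3163.

0.3163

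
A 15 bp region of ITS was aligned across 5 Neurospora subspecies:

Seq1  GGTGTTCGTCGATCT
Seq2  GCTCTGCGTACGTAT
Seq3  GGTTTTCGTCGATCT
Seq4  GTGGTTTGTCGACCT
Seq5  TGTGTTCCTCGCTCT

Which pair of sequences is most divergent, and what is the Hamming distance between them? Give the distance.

Pairwise Hamming distances:
  Seq1 vs Seq2: 7
  Seq1 vs Seq3: 1
  Seq1 vs Seq4: 4
  Seq1 vs Seq5: 3
  Seq2 vs Seq3: 7
  Seq2 vs Seq4: 10
  Seq2 vs Seq5: 9
  Seq3 vs Seq4: 5
  Seq3 vs Seq5: 4
  Seq4 vs Seq5: 7
The largest is 10, between Seq2 and Seq4.

10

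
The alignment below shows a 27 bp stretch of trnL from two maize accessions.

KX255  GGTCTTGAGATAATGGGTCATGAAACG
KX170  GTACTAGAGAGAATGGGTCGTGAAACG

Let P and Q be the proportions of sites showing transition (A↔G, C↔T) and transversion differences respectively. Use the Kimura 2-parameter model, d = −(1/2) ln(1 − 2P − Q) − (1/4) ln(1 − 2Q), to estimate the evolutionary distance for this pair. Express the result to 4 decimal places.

0.2135

Differing sites — 2:G/T (Tv); 3:T/A (Tv); 6:T/A (Tv); 11:T/G (Tv); 20:A/G (Ti).
Of the 5 differences, 1 transition and 4 transversions over 27 sites: P = 1/27 = 0.037037, Q = 4/27 = 0.148148.
d = −0.5·ln(0.777778) − 0.25·ln(0.703704) = −0.5·(-0.251314) − 0.25·(-0.351397) = 0.2135.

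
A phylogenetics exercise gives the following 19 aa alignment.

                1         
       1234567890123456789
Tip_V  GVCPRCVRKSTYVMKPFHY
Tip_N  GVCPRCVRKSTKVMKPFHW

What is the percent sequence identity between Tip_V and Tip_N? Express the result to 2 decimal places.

89.47%

Differing sites — 12:Y/K; 19:Y/W.
17 of the 19 sites match, so the percent identity is 17/19 × 100 = 89.47%.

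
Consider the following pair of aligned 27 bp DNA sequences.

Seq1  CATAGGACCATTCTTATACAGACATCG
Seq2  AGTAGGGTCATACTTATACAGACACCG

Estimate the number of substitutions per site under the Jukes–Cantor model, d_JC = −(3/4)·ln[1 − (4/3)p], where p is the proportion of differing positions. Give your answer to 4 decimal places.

0.2635

The sequences differ at positions 1 (C/A), 2 (A/G), 7 (A/G), 8 (C/T), 12 (T/A), 25 (T/C).
p = 6/27 = 0.222222.
d = −0.75 · ln(1 − (4/3)·0.222222) = −0.75 · ln(0.703704) = −0.75 · (-0.351397) = 0.2635.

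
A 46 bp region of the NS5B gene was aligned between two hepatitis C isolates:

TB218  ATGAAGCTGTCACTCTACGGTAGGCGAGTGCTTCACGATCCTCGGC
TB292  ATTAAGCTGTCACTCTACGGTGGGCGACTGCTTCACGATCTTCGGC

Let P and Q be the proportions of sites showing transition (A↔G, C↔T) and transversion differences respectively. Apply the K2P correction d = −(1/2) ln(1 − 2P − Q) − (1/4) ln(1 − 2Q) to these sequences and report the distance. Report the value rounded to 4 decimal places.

The sequences differ at positions 3 (G/T, transversion), 22 (A/G, transition), 28 (G/C, transversion), 41 (C/T, transition).
Of the 4 differences, 2 transitions and 2 transversions over 46 sites: P = 2/46 = 0.043478, Q = 2/46 = 0.043478.
d = −0.5·ln(0.869566) − 0.25·ln(0.913044) = −0.5·(-0.139761) − 0.25·(-0.090971) = 0.0926.

0.0926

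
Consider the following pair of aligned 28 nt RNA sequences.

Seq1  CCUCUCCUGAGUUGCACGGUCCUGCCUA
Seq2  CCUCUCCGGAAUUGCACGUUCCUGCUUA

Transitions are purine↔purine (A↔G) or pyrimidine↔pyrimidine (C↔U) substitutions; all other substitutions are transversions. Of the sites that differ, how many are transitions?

The sequences differ at positions 8 (U/G, transversion), 11 (G/A, transition), 19 (G/U, transversion), 26 (C/U, transition).
Of the 4 differences, 2 transitions and 2 transversions, so the answer is 2.

2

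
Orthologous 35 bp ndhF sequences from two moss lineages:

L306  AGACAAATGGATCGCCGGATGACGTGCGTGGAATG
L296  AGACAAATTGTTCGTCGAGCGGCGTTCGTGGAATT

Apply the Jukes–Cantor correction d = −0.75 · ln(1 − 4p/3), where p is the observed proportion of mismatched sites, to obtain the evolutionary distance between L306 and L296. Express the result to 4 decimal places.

Mismatches occur at site 9 (G↔T), site 11 (A↔T), site 15 (C↔T), site 18 (G↔A), site 19 (A↔G), site 20 (T↔C), site 22 (A↔G), site 26 (G↔T), site 35 (G↔T).
p = 9/35 = 0.257143.
d = −0.75 · ln(1 − (4/3)·0.257143) = −0.75 · ln(0.657143) = −0.75 · (-0.419854) = 0.3149.

0.3149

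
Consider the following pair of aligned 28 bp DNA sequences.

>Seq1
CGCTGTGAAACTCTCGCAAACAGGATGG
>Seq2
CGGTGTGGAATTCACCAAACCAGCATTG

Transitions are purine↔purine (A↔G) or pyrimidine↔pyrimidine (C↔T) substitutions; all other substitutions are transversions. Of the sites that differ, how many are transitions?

Mismatches occur at site 3 (C↔G, transversion), site 8 (A↔G, transition), site 11 (C↔T, transition), site 14 (T↔A, transversion), site 16 (G↔C, transversion), site 17 (C↔A, transversion), site 20 (A↔C, transversion), site 24 (G↔C, transversion), site 27 (G↔T, transversion).
Of the 9 differences, 2 transitions and 7 transversions, so the answer is 2.

2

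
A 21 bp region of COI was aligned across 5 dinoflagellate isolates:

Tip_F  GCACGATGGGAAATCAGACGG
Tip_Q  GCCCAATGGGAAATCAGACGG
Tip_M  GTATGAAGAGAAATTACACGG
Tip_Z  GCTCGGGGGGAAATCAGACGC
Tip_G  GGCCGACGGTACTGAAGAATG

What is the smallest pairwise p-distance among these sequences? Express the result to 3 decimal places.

Pairwise Hamming distances:
  Tip_F vs Tip_Q: 2
  Tip_F vs Tip_M: 6
  Tip_F vs Tip_Z: 4
  Tip_F vs Tip_G: 10
  Tip_Q vs Tip_M: 8
  Tip_Q vs Tip_Z: 5
  Tip_Q vs Tip_G: 10
  Tip_M vs Tip_Z: 9
  Tip_M vs Tip_G: 13
  Tip_Z vs Tip_G: 12
The smallest is 2 mismatches, between Tip_F and Tip_Q; p = 2/21 = 0.095.

0.095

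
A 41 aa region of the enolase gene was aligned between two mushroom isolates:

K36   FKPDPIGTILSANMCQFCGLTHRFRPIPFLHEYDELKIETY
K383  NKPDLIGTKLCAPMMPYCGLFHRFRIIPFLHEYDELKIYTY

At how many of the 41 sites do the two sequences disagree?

11

Differing sites — 1:F/N; 5:P/L; 9:I/K; 11:S/C; 13:N/P; 15:C/M; 16:Q/P; 17:F/Y; 21:T/F; 26:P/I; 39:E/Y.
That gives 11 mismatches out of 41 aligned sites, so the Hamming distance is 11.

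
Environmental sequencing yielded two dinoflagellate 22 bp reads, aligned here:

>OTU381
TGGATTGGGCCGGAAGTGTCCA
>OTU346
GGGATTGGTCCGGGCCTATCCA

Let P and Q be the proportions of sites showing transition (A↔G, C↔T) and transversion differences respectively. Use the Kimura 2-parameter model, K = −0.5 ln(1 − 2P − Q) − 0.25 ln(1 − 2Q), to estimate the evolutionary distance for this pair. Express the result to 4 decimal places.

Mismatches occur at site 1 (T→G, transversion), site 9 (G→T, transversion), site 14 (A→G, transition), site 15 (A→C, transversion), site 16 (G→C, transversion), site 18 (G→A, transition).
Of the 6 differences, 2 transitions and 4 transversions over 22 sites: P = 2/22 = 0.090909, Q = 4/22 = 0.181818.
d = −0.5·ln(0.636364) − 0.25·ln(0.636364) = −0.5·(-0.451985) − 0.25·(-0.451985) = 0.3390.

0.3390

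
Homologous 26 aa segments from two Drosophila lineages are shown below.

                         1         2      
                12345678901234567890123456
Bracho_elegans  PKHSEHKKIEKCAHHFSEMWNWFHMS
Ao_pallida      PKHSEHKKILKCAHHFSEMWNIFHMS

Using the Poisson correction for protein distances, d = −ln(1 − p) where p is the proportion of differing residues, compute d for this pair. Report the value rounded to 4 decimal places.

0.0800

Differing sites — 10:E/L; 22:W/I.
p = 2/26 = 0.076923.
d = −ln(1 − 0.076923) = −ln(0.923077) = 0.0800.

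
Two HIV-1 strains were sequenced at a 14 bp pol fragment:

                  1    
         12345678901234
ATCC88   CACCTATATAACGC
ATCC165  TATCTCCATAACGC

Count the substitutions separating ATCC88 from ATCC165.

Mismatches occur at site 1 (C↔T), site 3 (C↔T), site 6 (A↔C), site 7 (T↔C).
That gives 4 mismatches out of 14 aligned sites, so the Hamming distance is 4.

4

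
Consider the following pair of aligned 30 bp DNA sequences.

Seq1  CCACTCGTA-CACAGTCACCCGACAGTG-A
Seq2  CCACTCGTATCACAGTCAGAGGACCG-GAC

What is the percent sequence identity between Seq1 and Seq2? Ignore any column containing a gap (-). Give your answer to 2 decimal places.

81.48%

Excluding the 3 gap columns leaves 27 comparable sites.
Differing sites — 19:C/G; 20:C/A; 21:C/G; 25:A/C; 30:A/C.
22 of the 27 comparable sites match, so the percent identity is 22/27 × 100 = 81.48%.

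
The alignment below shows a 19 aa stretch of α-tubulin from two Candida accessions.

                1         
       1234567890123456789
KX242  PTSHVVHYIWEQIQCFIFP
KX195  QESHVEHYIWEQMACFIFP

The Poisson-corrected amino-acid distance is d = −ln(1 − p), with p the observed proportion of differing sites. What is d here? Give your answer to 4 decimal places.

0.3054

Differing sites — 1:P/Q; 2:T/E; 6:V/E; 13:I/M; 14:Q/A.
p = 5/19 = 0.263158.
d = −ln(1 − 0.263158) = −ln(0.736842) = 0.3054.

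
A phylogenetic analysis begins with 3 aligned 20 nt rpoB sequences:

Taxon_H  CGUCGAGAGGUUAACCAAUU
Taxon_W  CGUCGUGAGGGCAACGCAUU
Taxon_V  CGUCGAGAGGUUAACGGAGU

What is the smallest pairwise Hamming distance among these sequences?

3

Pairwise Hamming distances:
  Taxon_H vs Taxon_W: 5
  Taxon_H vs Taxon_V: 3
  Taxon_W vs Taxon_V: 5
The smallest is 3, between Taxon_H and Taxon_V.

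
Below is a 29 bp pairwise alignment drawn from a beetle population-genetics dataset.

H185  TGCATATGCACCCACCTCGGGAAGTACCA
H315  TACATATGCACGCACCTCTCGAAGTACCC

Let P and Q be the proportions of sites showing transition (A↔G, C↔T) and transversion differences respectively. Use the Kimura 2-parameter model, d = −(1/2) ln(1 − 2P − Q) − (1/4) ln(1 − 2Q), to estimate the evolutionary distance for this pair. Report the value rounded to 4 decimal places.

0.1966

Differing sites — 2:G/A (Ti); 12:C/G (Tv); 19:G/T (Tv); 20:G/C (Tv); 29:A/C (Tv).
Of the 5 differences, 1 transition and 4 transversions over 29 sites: P = 1/29 = 0.034483, Q = 4/29 = 0.137931.
d = −0.5·ln(0.793103) − 0.25·ln(0.724138) = −0.5·(-0.231802) − 0.25·(-0.322773) = 0.1966.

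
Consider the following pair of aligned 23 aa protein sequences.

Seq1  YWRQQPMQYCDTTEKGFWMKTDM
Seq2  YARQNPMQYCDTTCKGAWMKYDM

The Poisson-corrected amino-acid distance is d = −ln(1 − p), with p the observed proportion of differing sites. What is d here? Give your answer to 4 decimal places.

0.2451

Differing sites — 2:W/A; 5:Q/N; 14:E/C; 17:F/A; 21:T/Y.
p = 5/23 = 0.217391.
d = −ln(1 − 0.217391) = −ln(0.782609) = 0.2451.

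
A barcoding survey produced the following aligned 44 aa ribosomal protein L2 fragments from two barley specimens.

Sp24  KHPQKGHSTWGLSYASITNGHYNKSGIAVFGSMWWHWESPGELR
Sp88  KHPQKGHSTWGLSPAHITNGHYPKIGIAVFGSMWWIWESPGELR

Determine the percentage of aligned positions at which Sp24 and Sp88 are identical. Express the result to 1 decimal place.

Differing sites — 14:Y/P; 16:S/H; 23:N/P; 25:S/I; 36:H/I.
39 of the 44 sites match, so the percent identity is 39/44 × 100 = 88.6%.

88.6%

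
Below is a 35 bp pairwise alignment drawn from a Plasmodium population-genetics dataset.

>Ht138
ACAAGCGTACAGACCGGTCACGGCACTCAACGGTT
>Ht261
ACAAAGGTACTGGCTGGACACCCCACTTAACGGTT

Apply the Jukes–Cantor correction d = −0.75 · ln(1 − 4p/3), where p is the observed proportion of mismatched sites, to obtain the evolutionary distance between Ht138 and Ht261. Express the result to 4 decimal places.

Differing sites — 5:G/A; 6:C/G; 11:A/T; 13:A/G; 15:C/T; 18:T/A; 22:G/C; 23:G/C; 28:C/T.
p = 9/35 = 0.257143.
d = −0.75 · ln(1 − (4/3)·0.257143) = −0.75 · ln(0.657143) = −0.75 · (-0.419854) = 0.3149.

0.3149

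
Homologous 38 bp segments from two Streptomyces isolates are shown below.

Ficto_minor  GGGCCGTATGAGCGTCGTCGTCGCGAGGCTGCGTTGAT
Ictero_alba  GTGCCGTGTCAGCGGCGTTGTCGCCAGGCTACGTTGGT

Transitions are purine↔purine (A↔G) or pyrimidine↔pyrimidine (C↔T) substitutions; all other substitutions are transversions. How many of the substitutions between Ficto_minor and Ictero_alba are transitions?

4

Mismatches occur at site 2 (G/T, transversion), site 8 (A/G, transition), site 10 (G/C, transversion), site 15 (T/G, transversion), site 19 (C/T, transition), site 25 (G/C, transversion), site 31 (G/A, transition), site 37 (A/G, transition).
Of the 8 differences, 4 transitions and 4 transversions, so the answer is 4.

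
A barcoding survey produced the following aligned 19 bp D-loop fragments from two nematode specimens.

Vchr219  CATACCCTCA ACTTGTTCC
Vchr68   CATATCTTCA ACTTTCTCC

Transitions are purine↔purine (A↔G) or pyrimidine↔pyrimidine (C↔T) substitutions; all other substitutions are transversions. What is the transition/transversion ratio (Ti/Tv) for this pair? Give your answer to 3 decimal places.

3.000

Mismatches occur at site 5 (C↔T, transition), site 7 (C↔T, transition), site 15 (G↔T, transversion), site 16 (T↔C, transition).
Of the 4 differences, 3 transitions and 1 transversion, so Ti/Tv = 3/1 = 3.000.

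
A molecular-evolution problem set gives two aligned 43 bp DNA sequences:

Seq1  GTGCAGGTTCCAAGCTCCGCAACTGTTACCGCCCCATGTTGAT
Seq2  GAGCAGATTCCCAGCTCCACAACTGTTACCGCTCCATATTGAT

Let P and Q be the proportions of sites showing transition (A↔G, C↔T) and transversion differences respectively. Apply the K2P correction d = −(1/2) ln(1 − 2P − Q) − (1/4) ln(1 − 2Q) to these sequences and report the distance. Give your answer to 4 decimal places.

0.1568

Mismatches occur at site 2 (T↔A, transversion), site 7 (G↔A, transition), site 12 (A↔C, transversion), site 19 (G↔A, transition), site 33 (C↔T, transition), site 38 (G↔A, transition).
Of the 6 differences, 4 transitions and 2 transversions over 43 sites: P = 4/43 = 0.093023, Q = 2/43 = 0.046512.
d = −0.5·ln(0.767442) − 0.25·ln(0.906976) = −0.5·(-0.264692) − 0.25·(-0.097639) = 0.1568.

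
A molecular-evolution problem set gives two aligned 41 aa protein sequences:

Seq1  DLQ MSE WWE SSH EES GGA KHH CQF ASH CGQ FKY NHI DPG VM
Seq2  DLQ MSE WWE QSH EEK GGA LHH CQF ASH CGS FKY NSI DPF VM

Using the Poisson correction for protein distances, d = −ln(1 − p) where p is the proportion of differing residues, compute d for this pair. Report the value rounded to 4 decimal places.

The sequences differ at positions 10 (S/Q), 15 (S/K), 19 (K/L), 30 (Q/S), 35 (H/S), 39 (G/F).
p = 6/41 = 0.146341.
d = −ln(1 − 0.146341) = −ln(0.853659) = 0.1582.

0.1582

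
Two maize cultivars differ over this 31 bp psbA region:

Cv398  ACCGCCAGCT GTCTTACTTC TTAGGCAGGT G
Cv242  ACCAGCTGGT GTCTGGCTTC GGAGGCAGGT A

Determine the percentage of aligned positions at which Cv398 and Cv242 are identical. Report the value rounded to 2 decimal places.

70.97%

Mismatches occur at site 4 (G/A), site 5 (C/G), site 7 (A/T), site 9 (C/G), site 15 (T/G), site 16 (A/G), site 21 (T/G), site 22 (T/G), site 31 (G/A).
22 of the 31 sites match, so the percent identity is 22/31 × 100 = 70.97%.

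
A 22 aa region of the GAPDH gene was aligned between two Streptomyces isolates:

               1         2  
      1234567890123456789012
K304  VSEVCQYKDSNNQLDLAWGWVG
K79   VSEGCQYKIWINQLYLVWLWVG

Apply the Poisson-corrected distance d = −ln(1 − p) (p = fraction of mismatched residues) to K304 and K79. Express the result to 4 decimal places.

0.3830

Mismatches occur at site 4 (V/G), site 9 (D/I), site 10 (S/W), site 11 (N/I), site 15 (D/Y), site 17 (A/V), site 19 (G/L).
p = 7/22 = 0.318182.
d = −ln(1 − 0.318182) = −ln(0.681818) = 0.3830.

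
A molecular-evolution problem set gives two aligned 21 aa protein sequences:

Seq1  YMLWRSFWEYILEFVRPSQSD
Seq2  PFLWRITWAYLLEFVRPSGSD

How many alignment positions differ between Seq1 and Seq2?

7

The sequences differ at positions 1 (Y/P), 2 (M/F), 6 (S/I), 7 (F/T), 9 (E/A), 11 (I/L), 19 (Q/G).
That gives 7 mismatches out of 21 aligned sites, so the Hamming distance is 7.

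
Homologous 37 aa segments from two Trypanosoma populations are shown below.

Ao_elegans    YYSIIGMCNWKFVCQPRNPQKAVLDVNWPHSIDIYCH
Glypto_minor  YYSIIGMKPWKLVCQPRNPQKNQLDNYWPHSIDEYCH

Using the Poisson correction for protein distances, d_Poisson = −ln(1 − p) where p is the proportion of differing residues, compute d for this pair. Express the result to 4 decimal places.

0.2436

Differing sites — 8:C/K; 9:N/P; 12:F/L; 22:A/N; 23:V/Q; 26:V/N; 27:N/Y; 34:I/E.
p = 8/37 = 0.216216.
d = −ln(1 − 0.216216) = −ln(0.783784) = 0.2436.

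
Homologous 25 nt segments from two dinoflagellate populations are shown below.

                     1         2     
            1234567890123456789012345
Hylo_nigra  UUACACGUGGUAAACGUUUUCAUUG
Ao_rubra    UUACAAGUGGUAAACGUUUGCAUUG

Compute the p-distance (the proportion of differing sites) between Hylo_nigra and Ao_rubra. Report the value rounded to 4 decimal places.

Differing sites — 6:C/A; 20:U/G.
There are 2 differences over 25 sites, so p = 2/25 = 0.0800.

0.0800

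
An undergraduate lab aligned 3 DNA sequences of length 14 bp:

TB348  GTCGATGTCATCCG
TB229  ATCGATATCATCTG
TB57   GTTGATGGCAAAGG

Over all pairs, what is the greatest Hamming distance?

7

Pairwise Hamming distances:
  TB348 vs TB229: 3
  TB348 vs TB57: 5
  TB229 vs TB57: 7
The largest is 7, between TB229 and TB57.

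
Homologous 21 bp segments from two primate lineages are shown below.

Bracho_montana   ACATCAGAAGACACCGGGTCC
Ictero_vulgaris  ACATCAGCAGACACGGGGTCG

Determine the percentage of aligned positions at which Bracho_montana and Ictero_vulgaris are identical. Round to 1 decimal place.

85.7%

Differing sites — 8:A/C; 15:C/G; 21:C/G.
18 of the 21 sites match, so the percent identity is 18/21 × 100 = 85.7%.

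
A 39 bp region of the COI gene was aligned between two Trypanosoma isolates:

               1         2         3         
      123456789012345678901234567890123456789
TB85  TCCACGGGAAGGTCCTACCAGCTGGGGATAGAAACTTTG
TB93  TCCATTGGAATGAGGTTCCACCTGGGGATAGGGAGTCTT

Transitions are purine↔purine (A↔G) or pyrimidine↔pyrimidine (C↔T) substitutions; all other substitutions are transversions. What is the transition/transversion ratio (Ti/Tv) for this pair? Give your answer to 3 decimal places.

Differing sites — 5:C/T (Ti); 6:G/T (Tv); 11:G/T (Tv); 13:T/A (Tv); 14:C/G (Tv); 15:C/G (Tv); 17:A/T (Tv); 21:G/C (Tv); 32:A/G (Ti); 33:A/G (Ti); 35:C/G (Tv); 37:T/C (Ti); 39:G/T (Tv).
Of the 13 differences, 4 transitions and 9 transversions, so Ti/Tv = 4/9 = 0.444.

0.444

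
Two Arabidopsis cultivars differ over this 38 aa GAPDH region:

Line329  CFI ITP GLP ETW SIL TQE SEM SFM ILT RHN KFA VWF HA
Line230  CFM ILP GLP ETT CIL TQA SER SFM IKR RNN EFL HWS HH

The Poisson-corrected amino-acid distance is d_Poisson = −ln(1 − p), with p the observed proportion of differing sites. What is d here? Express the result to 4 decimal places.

Differing sites — 3:I/M; 5:T/L; 12:W/T; 13:S/C; 18:E/A; 21:M/R; 26:L/K; 27:T/R; 29:H/N; 31:K/E; 33:A/L; 34:V/H; 36:F/S; 38:A/H.
p = 14/38 = 0.368421.
d = −ln(1 − 0.368421) = −ln(0.631579) = 0.4595.

0.4595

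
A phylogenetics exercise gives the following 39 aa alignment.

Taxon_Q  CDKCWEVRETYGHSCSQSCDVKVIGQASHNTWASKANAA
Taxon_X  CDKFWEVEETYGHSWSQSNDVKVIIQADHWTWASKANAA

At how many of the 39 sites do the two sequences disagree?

7

Differing sites — 4:C/F; 8:R/E; 15:C/W; 19:C/N; 25:G/I; 28:S/D; 30:N/W.
That gives 7 mismatches out of 39 aligned sites, so the Hamming distance is 7.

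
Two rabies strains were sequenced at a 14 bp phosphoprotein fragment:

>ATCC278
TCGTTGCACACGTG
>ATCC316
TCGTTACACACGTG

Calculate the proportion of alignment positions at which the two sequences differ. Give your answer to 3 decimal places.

The sequences differ at position 6 (G/A).
There are 1 differences over 14 sites, so p = 1/14 = 0.071.

0.071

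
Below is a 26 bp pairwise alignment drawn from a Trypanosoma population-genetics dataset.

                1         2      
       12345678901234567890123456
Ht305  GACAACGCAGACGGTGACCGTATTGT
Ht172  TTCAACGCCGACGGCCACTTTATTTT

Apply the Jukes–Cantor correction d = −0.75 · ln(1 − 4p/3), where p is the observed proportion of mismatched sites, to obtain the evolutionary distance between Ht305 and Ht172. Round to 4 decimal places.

0.3961

The sequences differ at positions 1 (G/T), 2 (A/T), 9 (A/C), 15 (T/C), 16 (G/C), 19 (C/T), 20 (G/T), 25 (G/T).
p = 8/26 = 0.307692.
d = −0.75 · ln(1 − (4/3)·0.307692) = −0.75 · ln(0.589744) = −0.75 · (-0.528067) = 0.3961.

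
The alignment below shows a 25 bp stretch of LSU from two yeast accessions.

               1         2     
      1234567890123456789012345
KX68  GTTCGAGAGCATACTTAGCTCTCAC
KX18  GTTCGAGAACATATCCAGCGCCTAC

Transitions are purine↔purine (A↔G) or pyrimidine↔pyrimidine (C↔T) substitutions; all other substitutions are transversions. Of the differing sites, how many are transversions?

Mismatches occur at site 9 (G/A, transition), site 14 (C/T, transition), site 15 (T/C, transition), site 16 (T/C, transition), site 20 (T/G, transversion), site 22 (T/C, transition), site 23 (C/T, transition).
Of the 7 differences, 6 transitions and 1 transversion, so the answer is 1.

1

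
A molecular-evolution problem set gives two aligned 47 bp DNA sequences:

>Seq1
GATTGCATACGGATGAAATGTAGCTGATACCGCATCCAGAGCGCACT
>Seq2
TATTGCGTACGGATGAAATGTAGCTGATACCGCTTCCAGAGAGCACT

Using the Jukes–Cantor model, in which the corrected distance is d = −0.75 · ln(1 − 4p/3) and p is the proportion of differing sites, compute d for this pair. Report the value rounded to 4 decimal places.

0.0903

Mismatches occur at site 1 (G↔T), site 7 (A↔G), site 34 (A↔T), site 42 (C↔A).
p = 4/47 = 0.085106.
d = −0.75 · ln(1 − (4/3)·0.085106) = −0.75 · ln(0.886525) = −0.75 · (-0.120446) = 0.0903.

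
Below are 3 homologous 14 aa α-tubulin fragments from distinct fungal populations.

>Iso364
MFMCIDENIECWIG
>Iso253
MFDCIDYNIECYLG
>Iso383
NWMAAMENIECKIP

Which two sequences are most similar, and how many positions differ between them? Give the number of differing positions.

4

Pairwise Hamming distances:
  Iso364 vs Iso253: 4
  Iso364 vs Iso383: 7
  Iso253 vs Iso383: 10
The smallest is 4, between Iso364 and Iso253.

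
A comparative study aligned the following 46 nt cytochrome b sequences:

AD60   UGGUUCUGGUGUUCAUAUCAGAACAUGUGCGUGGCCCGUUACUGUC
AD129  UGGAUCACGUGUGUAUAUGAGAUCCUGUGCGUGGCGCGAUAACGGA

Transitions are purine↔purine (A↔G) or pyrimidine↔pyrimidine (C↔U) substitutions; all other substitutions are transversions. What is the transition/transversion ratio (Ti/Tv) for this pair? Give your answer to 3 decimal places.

Mismatches occur at site 4 (U/A, transversion), site 7 (U/A, transversion), site 8 (G/C, transversion), site 13 (U/G, transversion), site 14 (C/U, transition), site 19 (C/G, transversion), site 23 (A/U, transversion), site 25 (A/C, transversion), site 36 (C/G, transversion), site 39 (U/A, transversion), site 42 (C/A, transversion), site 43 (U/C, transition), site 45 (U/G, transversion), site 46 (C/A, transversion).
Of the 14 differences, 2 transitions and 12 transversions, so Ti/Tv = 2/12 = 0.167.

0.167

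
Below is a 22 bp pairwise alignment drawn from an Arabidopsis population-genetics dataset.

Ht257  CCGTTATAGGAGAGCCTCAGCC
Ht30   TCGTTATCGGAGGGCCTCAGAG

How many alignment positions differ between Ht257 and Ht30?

Mismatches occur at site 1 (C/T), site 8 (A/C), site 13 (A/G), site 21 (C/A), site 22 (C/G).
That gives 5 mismatches out of 22 aligned sites, so the Hamming distance is 5.

5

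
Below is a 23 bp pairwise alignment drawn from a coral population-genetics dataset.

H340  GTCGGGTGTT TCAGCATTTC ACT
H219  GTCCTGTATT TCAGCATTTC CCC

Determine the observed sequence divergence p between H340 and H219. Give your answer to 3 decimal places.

0.217

Differing sites — 4:G/C; 5:G/T; 8:G/A; 21:A/C; 23:T/C.
There are 5 differences over 23 sites, so p = 5/23 = 0.217.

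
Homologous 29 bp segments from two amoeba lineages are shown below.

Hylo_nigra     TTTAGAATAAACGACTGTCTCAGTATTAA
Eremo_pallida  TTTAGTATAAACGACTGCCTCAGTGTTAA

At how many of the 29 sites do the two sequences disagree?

Mismatches occur at site 6 (A→T), site 18 (T→C), site 25 (A→G).
That gives 3 mismatches out of 29 aligned sites, so the Hamming distance is 3.

3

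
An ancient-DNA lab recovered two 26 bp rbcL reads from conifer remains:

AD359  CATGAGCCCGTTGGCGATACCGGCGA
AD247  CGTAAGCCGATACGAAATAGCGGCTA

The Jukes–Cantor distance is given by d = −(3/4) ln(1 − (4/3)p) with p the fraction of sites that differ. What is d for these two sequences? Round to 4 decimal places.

0.5393

The sequences differ at positions 2 (A/G), 4 (G/A), 9 (C/G), 10 (G/A), 12 (T/A), 13 (G/C), 15 (C/A), 16 (G/A), 20 (C/G), 25 (G/T).
p = 10/26 = 0.384615.
d = −0.75 · ln(1 − (4/3)·0.384615) = −0.75 · ln(0.487180) = −0.75 · (-0.719122) = 0.5393.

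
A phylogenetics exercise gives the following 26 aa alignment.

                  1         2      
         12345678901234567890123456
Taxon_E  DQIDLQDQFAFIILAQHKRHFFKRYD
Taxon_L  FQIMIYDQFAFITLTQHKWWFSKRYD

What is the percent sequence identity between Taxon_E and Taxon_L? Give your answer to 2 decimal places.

Mismatches occur at site 1 (D↔F), site 4 (D↔M), site 5 (L↔I), site 6 (Q↔Y), site 13 (I↔T), site 15 (A↔T), site 19 (R↔W), site 20 (H↔W), site 22 (F↔S).
17 of the 26 sites match, so the percent identity is 17/26 × 100 = 65.38%.

65.38%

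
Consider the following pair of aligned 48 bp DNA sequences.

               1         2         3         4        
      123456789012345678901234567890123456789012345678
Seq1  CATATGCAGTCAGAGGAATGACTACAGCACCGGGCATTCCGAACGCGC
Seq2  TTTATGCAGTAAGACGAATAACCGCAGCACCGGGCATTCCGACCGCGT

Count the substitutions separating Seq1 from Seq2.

Mismatches occur at site 1 (C↔T), site 2 (A↔T), site 11 (C↔A), site 15 (G↔C), site 20 (G↔A), site 23 (T↔C), site 24 (A↔G), site 43 (A↔C), site 48 (C↔T).
That gives 9 mismatches out of 48 aligned sites, so the Hamming distance is 9.

9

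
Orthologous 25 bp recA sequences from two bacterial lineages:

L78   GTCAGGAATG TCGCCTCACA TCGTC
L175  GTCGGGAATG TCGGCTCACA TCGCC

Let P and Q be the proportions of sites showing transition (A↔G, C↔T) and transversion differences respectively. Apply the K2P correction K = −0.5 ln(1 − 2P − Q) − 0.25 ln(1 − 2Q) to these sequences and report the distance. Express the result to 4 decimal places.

The sequences differ at positions 4 (A/G, transition), 14 (C/G, transversion), 24 (T/C, transition).
Of the 3 differences, 2 transitions and 1 transversion over 25 sites: P = 2/25 = 0.080000, Q = 1/25 = 0.040000.
d = −0.5·ln(0.800000) − 0.25·ln(0.920000) = −0.5·(-0.223144) − 0.25·(-0.083382) = 0.1324.

0.1324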